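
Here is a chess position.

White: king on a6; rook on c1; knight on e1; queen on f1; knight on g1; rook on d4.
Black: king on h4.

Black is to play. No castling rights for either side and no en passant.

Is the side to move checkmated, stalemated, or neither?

Black to move; black king on h4.
In check: yes, from the white rook on d4.
Legal moves for Black: Kh5, Kg5, Kg3.
Black is in check but has 3 legal moves → neither.

neither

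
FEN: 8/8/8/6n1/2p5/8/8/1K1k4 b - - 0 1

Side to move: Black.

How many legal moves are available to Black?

10

Black to move; king on d1.
In check: no.
Legal moves: Nh7, Nf7, Ne6, Ne4, Nh3, Nf3, Ke2, Kd2, Ke1, c3.
Count: 10.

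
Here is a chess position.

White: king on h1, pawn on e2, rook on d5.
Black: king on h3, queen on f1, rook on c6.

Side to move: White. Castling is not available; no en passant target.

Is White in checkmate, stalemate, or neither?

checkmate

White to move; white king on h1.
In check: yes, from the black queen on f1.
King squares — g1: attacked by Qf1; g2: attacked by Qf1; h2: attacked by Kh3.
Legal moves for White: none.
In check with no legal moves → checkmate.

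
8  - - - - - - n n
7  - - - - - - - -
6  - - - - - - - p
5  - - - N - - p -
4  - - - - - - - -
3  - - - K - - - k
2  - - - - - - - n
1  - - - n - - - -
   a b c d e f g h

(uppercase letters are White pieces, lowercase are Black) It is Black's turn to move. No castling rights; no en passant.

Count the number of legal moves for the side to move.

Black to move; king on h3.
In check: no.
Legal moves: Nf7, Ng6, Ne7, Nf6, Kh4, Kg4, Kg3, Kg2, Ng4, Nf3, Nf1, Ne3, Nc3, Nf2+, Nb2+, h5, g4.
Count: 17.

17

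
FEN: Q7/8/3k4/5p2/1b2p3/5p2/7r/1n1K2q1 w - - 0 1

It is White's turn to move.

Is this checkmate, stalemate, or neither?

White to move; white king on d1.
In check: yes, from the black queen on g1.
King squares — c1: attacked by Qg1; e1: attacked by Qg1; c2: attacked by Rh2; d2: attacked by Nb1; e2: attacked by Rh2.
Legal moves for White: none.
In check with no legal moves → checkmate.

checkmate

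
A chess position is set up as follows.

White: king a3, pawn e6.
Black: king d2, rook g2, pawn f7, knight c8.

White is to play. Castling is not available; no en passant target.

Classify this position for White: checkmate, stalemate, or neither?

White to move; white king on a3.
In check: no.
Legal moves for White: Kb4, Ka4, Kb3, Kb2, Ka2, exf7, e7.
White has 7 legal moves and is not in check → neither.

neither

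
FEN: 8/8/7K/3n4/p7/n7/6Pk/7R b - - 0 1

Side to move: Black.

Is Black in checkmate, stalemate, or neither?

neither

Black to move; black king on h2.
In check: yes, from the white rook on h1.
King squares — g1: attacked by Rh1; h1: available; g2: available; g3: available; h3: attacked by Rh1.
Legal moves for Black: Kg3, Kxg2, Kxh1.
Black is in check but has 3 legal moves → neither.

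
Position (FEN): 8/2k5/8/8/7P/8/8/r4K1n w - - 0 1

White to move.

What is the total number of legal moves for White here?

2

White to move; king on f1.
In check: yes, from the black rook on a1.
Legal moves: Kg2, Ke2.
Count: 2.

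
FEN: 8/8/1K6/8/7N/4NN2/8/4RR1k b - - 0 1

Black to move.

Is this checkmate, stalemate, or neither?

checkmate

Black to move; black king on h1.
In check: yes, from the white rook on f1.
King squares — g1: attacked by Rf1; g2: attacked by Ne3; h2: attacked by Nf3.
Legal moves for Black: none.
In check with no legal moves → checkmate.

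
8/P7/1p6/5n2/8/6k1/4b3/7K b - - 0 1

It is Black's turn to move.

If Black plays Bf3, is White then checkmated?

no

After Bf3: white king on h1; in check: yes, from the black bishop on f3.
White has 1 legal reply: Kg1.
In check but a legal move exists → not checkmate.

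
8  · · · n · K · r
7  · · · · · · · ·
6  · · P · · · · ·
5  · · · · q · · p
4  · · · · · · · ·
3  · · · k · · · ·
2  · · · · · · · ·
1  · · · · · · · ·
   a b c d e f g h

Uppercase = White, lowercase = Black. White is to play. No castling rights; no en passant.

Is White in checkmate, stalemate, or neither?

checkmate

White to move; white king on f8.
In check: yes, from the black rook on h8.
King squares — e7: attacked by Qe5; f7: attacked by Nd8; g7: attacked by Qe5; e8: attacked by Qe5; g8: attacked by Rh8.
Legal moves for White: none.
In check with no legal moves → checkmate.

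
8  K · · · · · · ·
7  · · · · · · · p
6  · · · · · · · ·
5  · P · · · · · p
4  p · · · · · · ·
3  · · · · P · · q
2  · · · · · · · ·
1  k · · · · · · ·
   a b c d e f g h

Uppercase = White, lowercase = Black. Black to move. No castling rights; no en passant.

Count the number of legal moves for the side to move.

Black to move; king on a1.
In check: no.
Legal moves: Qc8+, Qd7, Qe6, Qf5, Qh4, Qg4, Qg3, Qf3+, Qxe3, Qh2, Qg2+, Qh1+, Qf1, Kb2, Ka2, Kb1, h6, h4, a3.
Count: 19.

19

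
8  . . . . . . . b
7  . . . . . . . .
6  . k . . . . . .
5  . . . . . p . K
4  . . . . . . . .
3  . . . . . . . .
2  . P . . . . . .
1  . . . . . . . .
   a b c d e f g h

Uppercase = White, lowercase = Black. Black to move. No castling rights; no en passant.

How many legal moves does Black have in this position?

15

Black to move; king on b6.
In check: no.
Legal moves: Bg7, Bf6, Be5, Bd4, Bc3, Bxb2, Kc7, Kb7, Ka7, Kc6, Ka6, Kc5, Kb5, Ka5, f4.
Count: 15.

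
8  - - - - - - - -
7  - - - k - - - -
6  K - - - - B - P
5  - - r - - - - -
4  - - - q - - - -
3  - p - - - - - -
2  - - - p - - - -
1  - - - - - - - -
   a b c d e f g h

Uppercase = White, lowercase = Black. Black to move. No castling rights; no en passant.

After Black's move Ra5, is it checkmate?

After Ra5: white king on a6; in check: yes, from the black rook on a5.
White has 2 legal replies: Kb7, Kxa5.
In check but a legal move exists → not checkmate.

no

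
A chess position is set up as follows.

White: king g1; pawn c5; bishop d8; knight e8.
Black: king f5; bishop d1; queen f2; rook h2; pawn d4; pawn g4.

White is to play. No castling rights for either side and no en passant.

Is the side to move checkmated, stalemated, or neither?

White to move; white king on g1.
In check: yes, from the black queen on f2.
King squares — f1: attacked by Qf2; h1: attacked by Rh2; f2: attacked by Rh2; g2: attacked by Qf2; h2: attacked by Qf2.
Legal moves for White: none.
In check with no legal moves → checkmate.

checkmate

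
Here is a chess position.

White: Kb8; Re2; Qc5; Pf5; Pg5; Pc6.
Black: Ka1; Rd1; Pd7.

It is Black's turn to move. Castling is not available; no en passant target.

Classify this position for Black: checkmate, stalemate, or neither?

Black to move; black king on a1.
In check: no.
Legal moves for Black: Rd6, Rd5, Rd4, Rd3, Rd2, Rh1, Rg1, Rf1, Re1, Rc1, Rb1+, Kb1, dxc6, d6, d5.
Black has 15 legal moves and is not in check → neither.

neither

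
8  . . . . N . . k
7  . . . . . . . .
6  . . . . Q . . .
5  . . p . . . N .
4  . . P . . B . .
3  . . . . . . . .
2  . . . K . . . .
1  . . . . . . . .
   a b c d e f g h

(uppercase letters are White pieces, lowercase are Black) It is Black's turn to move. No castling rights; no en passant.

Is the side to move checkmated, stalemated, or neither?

stalemate

Black to move; black king on h8.
In check: no.
King squares — g7: attacked by Ne8; h7: attacked by Ng5; g8: attacked by Qe6.
Legal moves for Black: none.
Not in check and no legal moves → stalemate.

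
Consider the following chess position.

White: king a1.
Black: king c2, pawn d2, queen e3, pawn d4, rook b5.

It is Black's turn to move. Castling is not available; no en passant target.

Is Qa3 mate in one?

yes

After Qa3: white king on a1; in check: yes, from the black queen on a3.
King squares — b1: attacked by Kc2; a2: attacked by Qa3; b2: attacked by Kc2.
White has no legal moves → checkmate.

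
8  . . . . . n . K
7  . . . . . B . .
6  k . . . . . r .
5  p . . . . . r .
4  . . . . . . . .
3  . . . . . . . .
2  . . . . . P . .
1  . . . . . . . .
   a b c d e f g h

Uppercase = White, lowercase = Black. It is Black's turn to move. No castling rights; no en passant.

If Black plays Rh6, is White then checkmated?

yes

After Rh6: white king on h8; in check: yes, from the black rook on h6.
King squares — g7: attacked by Rg5; h7: attacked by Rh6; g8: attacked by Rg5.
White has no legal moves → checkmate.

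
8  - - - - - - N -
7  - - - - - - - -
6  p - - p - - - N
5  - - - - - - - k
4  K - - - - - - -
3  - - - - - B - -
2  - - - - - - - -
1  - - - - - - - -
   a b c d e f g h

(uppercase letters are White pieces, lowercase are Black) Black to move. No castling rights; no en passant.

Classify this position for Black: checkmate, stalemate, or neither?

neither

Black to move; black king on h5.
In check: yes, from the white bishop on f3.
Legal moves for Black: Kg6, Kg5, Kh4.
Black is in check but has 3 legal moves → neither.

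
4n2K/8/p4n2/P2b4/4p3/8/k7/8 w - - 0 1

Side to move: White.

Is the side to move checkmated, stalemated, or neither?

stalemate

White to move; white king on h8.
In check: no.
King squares — g7: attacked by Ne8; h7: attacked by Nf6; g8: attacked by Bd5.
Legal moves for White: none.
Not in check and no legal moves → stalemate.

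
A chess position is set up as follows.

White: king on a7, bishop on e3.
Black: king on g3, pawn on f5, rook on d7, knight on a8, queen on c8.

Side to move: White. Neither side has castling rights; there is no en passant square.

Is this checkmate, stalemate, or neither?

White to move; white king on a7.
In check: yes, from the black rook on d7.
King squares — a6: attacked by Qc8; b6: attacked by Na8; b7: attacked by Rd7; a8: attacked by Qc8; b8: attacked by Qc8.
Legal moves for White: none.
In check with no legal moves → checkmate.

checkmate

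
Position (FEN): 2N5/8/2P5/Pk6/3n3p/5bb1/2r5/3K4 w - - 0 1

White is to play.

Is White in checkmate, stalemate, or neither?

checkmate

White to move; white king on d1.
In check: yes, from the black bishop on f3.
King squares — c1: attacked by Rc2; e1: attacked by Bg3; c2: attacked by Nd4; d2: attacked by Rc2; e2: attacked by Rc2.
Legal moves for White: none.
In check with no legal moves → checkmate.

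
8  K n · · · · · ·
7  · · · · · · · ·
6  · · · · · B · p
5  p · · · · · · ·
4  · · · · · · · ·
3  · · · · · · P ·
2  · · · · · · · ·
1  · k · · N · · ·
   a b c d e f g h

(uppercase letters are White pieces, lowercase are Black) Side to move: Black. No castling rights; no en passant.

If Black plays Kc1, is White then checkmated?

no

After Kc1: white king on a8; in check: no.
White is not in check, so this cannot be checkmate.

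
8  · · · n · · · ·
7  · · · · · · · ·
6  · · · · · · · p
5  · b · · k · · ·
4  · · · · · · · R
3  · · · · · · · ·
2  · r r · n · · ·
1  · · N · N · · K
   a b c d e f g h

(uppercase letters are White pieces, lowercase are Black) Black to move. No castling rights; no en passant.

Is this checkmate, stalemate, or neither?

neither

Black to move; black king on e5.
In check: no.
Legal moves for Black include: Nf7, Nb7, Ne6, Nc6, Kf6, Ke6, Kd6, Kf5, Kd5, Be8, Bd7, Bc6+, Ba6, Bc4, Ba4, Bd3, Nf4, Nd4, ... (list truncated; more exist).
Black has legal moves and is not in check → neither.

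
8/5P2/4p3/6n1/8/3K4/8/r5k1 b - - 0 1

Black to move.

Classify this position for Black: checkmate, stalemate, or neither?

Black to move; black king on g1.
In check: no.
Legal moves for Black include: Nh7, Nxf7, Ne4, Nh3, Nf3, Kh2, Kg2, Kf2, Kh1, Kf1, Ra8, Ra7, Ra6, Ra5, Ra4, Ra3+, Ra2, Rf1, ... (list truncated; more exist).
Black has legal moves and is not in check → neither.

neither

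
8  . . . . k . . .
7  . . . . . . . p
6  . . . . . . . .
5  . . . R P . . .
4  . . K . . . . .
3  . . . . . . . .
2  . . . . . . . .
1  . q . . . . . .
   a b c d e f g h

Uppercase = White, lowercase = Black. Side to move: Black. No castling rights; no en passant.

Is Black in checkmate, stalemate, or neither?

neither

Black to move; black king on e8.
In check: no.
Legal moves for Black include: Kf8, Kf7, Ke7, Qb8, Qb7, Qg6, Qb6, Qf5, Qb5+, Qe4+, Qb4+, Qd3+, Qb3+, Qc2+, Qb2, Qa2+, Qh1, Qg1, ... (list truncated; more exist).
Black has legal moves and is not in check → neither.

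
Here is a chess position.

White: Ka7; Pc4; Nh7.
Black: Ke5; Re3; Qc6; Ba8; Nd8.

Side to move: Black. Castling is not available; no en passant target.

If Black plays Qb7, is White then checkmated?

After Qb7: white king on a7; in check: yes, from the black queen on b7.
King squares — a6: attacked by Qb7; b6: attacked by Qb7; b7: attacked by Ba8; a8: attacked by Qb7; b8: attacked by Qb7.
White has no legal moves → checkmate.

yes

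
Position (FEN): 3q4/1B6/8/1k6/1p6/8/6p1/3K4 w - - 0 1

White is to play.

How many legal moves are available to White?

White to move; king on d1.
In check: yes, from the black queen on d8.
Legal moves: Ke2, Kc2, Ke1, Kc1, Bd5.
Count: 5.

5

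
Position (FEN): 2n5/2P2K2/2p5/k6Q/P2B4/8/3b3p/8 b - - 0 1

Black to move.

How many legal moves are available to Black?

5

Black to move; king on a5.
In check: yes, from the white queen on h5.
Legal moves: Ka6, Kb4, Kxa4, Bg5, c5.
Count: 5.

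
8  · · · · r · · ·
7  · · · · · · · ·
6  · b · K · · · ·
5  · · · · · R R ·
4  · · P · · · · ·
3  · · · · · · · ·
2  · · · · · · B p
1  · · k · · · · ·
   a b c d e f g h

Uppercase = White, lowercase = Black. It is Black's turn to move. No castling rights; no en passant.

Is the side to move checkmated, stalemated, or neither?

neither

Black to move; black king on c1.
In check: no.
Legal moves for Black include: Rh8, Rg8, Rf8, Rd8+, Rc8, Rb8, Ra8, Re7, Re6+, Re5, Re4, Re3, Re2, Re1, Bd8, Bc7+, Ba7, Bc5+, ... (list truncated; more exist).
Black has legal moves and is not in check → neither.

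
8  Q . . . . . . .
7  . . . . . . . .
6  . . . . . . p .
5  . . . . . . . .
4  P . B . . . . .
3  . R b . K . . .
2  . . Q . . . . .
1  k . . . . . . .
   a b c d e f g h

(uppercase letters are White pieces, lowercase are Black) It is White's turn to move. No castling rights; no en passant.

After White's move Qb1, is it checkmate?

After Qb1: black king on a1; in check: yes, from the white queen on b1.
King squares — b1: attacked by Rb3; a2: attacked by Qb1; b2: attacked by Qb1.
Black has no legal moves → checkmate.

yes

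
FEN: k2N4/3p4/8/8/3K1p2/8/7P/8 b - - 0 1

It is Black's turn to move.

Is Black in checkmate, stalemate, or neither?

neither

Black to move; black king on a8.
In check: no.
Legal moves for Black: Kb8, Ka7, d6, f3, d5.
Black has 5 legal moves and is not in check → neither.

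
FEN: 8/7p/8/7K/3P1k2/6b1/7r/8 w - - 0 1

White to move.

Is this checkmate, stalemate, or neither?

checkmate

White to move; white king on h5.
In check: yes, from the black rook on h2.
King squares — g4: attacked by Kf4; h4: attacked by Rh2; g5: attacked by Kf4; g6: attacked by Ph7; h6: attacked by Rh2.
Legal moves for White: none.
In check with no legal moves → checkmate.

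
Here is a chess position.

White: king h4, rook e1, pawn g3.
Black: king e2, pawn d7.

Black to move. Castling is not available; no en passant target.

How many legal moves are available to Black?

Black to move; king on e2.
In check: yes, from the white rook on e1.
Legal moves: Kf3, Kd3, Kf2, Kd2, Kxe1.
Count: 5.

5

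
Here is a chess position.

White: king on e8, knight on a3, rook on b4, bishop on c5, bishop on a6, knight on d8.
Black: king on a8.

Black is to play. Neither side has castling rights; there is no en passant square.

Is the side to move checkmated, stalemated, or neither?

stalemate

Black to move; black king on a8.
In check: no.
King squares — a7: attacked by Bc5; b7: attacked by Rb4; b8: attacked by Rb4.
Legal moves for Black: none.
Not in check and no legal moves → stalemate.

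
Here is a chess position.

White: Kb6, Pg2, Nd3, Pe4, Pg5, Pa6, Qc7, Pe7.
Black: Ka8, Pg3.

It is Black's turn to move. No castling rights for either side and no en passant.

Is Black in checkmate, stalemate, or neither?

stalemate

Black to move; black king on a8.
In check: no.
King squares — a7: attacked by Kb6; b7: attacked by Pa6; b8: attacked by Qc7.
Legal moves for Black: none.
Not in check and no legal moves → stalemate.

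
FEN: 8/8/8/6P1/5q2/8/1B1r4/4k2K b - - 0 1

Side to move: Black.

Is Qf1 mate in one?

yes

After Qf1: white king on h1; in check: yes, from the black queen on f1.
King squares — g1: attacked by Qf1; g2: attacked by Qf1; h2: attacked by Rd2.
White has no legal moves → checkmate.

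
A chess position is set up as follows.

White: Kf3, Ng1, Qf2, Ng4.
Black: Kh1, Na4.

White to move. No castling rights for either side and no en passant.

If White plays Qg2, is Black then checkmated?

yes

After Qg2: black king on h1; in check: yes, from the white queen on g2.
King squares — g1: attacked by Qg2; g2: attacked by Kf3; h2: attacked by Qg2.
Black has no legal moves → checkmate.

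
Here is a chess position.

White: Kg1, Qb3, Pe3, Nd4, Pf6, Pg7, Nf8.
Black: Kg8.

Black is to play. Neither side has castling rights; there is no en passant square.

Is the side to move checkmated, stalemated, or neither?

Black to move; black king on g8.
In check: yes, from the white queen on b3.
King squares — f7: attacked by Qb3; g7: attacked by Pf6; h7: attacked by Nf8; f8: attacked by Pg7; h8: attacked by Pg7.
Legal moves for Black: none.
In check with no legal moves → checkmate.

checkmate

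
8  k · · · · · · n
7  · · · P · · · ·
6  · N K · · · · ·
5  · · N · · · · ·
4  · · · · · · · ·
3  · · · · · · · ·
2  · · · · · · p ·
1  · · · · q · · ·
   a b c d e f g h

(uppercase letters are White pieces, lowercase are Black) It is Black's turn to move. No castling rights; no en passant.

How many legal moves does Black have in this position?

Black to move; king on a8.
In check: yes, from the white knight on b6.
Legal moves: Kb8, Ka7.
Count: 2.

2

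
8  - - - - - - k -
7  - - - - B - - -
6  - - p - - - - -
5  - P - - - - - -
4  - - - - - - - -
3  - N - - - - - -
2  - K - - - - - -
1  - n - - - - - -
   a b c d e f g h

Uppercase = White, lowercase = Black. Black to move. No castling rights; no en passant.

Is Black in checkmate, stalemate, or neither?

neither

Black to move; black king on g8.
In check: no.
Legal moves for Black: Kh8, Kh7, Kg7, Kf7, Nc3, Na3, Nd2, cxb5, c5.
Black has 9 legal moves and is not in check → neither.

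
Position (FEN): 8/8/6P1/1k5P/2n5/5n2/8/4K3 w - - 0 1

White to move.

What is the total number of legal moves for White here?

4

White to move; king on e1.
In check: yes, from the black knight on f3.
Legal moves: Kf2, Ke2, Kf1, Kd1.
Count: 4.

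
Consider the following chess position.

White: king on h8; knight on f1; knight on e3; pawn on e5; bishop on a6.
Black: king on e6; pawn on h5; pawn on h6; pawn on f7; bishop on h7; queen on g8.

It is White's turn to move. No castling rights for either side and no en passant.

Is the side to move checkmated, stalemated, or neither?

White to move; white king on h8.
In check: yes, from the black queen on g8.
King squares — g7: attacked by Qg8; h7: attacked by Qg8; g8: attacked by Bh7.
Legal moves for White: none.
In check with no legal moves → checkmate.

checkmate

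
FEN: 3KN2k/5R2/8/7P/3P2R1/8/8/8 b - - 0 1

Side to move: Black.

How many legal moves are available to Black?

Black to move; king on h8.
In check: no.
Legal moves: none.
Count: 0.

0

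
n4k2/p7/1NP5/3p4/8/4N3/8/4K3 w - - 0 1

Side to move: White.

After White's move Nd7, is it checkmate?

After Nd7: black king on f8; in check: yes, from the white knight on d7.
Black has 5 legal replies: Kg8, Ke8, Kg7, Kf7, Ke7.
In check but a legal move exists → not checkmate.

no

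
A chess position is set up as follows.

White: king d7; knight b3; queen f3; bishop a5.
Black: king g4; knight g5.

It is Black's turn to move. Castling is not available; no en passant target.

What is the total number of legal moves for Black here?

Black to move; king on g4.
In check: yes, from the white queen on f3.
Legal moves: Kh4, Kxf3, Nxf3.
Count: 3.

3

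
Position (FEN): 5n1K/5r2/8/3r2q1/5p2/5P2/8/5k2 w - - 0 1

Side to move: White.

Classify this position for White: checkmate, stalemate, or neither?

stalemate

White to move; white king on h8.
In check: no.
King squares — g7: attacked by Qg5; h7: attacked by Rf7; g8: attacked by Qg5.
Legal moves for White: none.
Not in check and no legal moves → stalemate.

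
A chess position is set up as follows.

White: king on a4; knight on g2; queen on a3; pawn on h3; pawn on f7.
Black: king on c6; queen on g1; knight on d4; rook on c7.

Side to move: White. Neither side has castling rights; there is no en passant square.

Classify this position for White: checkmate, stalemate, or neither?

neither

White to move; white king on a4.
In check: no.
Legal moves for White include: Ka5, Kb4, Qf8, Qe7, Qd6+, Qc5+, Qb4, Qg3, Qf3+, Qe3, Qd3, Qc3+, Qb3, Qb2, Qa2, Qc1+, Qa1, Nh4, ... (list truncated; more exist).
White has legal moves and is not in check → neither.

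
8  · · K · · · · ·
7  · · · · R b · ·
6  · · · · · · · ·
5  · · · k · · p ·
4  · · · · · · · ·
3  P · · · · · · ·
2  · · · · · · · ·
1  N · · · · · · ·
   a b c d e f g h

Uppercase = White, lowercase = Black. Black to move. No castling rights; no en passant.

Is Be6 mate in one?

no

After Be6: white king on c8; in check: yes, from the black bishop on e6.
White has 6 legal replies: Kd8, Kb8, Kc7, Kb7, Rd7+, Rxe6.
In check but a legal move exists → not checkmate.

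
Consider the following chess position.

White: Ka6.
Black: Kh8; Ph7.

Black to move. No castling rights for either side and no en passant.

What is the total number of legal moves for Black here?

4

Black to move; king on h8.
In check: no.
Legal moves: Kg8, Kg7, h6, h5.
Count: 4.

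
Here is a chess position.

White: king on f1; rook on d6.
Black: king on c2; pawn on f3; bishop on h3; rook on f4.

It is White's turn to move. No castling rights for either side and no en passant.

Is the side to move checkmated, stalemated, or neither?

White to move; white king on f1.
In check: yes, from the black bishop on h3.
King squares — e1: available; g1: available; e2: attacked by Pf3; f2: available; g2: attacked by Pf3.
Legal moves for White: Kf2, Kg1, Ke1.
White is in check but has 3 legal moves → neither.

neither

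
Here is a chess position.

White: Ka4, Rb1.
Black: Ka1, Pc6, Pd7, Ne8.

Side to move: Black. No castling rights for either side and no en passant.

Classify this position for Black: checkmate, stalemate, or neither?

neither

Black to move; black king on a1.
In check: yes, from the white rook on b1.
Legal moves for Black: Ka2, Kxb1.
Black is in check but has 2 legal moves → neither.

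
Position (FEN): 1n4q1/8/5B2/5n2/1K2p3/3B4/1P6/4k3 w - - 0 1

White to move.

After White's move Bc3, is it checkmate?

After Bc3: black king on e1; in check: yes, from the white bishop on c3.
Black has 2 legal replies: Kf2, Kd1.
In check but a legal move exists → not checkmate.

no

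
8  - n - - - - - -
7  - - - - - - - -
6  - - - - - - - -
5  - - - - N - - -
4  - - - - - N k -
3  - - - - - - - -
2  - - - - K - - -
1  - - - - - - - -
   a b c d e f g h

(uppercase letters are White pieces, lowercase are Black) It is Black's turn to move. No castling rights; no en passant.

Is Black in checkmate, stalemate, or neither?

Black to move; black king on g4.
In check: yes, from the white knight on e5.
King squares — f3: attacked by Ke2; g3: available; h3: attacked by Nf4; f4: available; h4: available; f5: available; g5: available; h5: attacked by Nf4.
Legal moves for Black: Kg5, Kf5, Kh4, Kxf4, Kg3.
Black is in check but has 5 legal moves → neither.

neither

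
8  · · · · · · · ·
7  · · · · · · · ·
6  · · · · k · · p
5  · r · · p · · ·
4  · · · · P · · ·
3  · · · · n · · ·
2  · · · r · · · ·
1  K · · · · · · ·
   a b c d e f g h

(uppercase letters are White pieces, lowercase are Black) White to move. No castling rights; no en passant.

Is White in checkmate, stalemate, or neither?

White to move; white king on a1.
In check: no.
King squares — b1: attacked by Rb5; a2: attacked by Rd2; b2: attacked by Rd2.
Legal moves for White: none.
Not in check and no legal moves → stalemate.

stalemate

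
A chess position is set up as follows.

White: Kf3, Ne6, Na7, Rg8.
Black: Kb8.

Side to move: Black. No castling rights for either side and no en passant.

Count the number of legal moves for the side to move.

Black to move; king on b8.
In check: yes, from the white rook on g8.
Legal moves: Kb7, Kxa7.
Count: 2.

2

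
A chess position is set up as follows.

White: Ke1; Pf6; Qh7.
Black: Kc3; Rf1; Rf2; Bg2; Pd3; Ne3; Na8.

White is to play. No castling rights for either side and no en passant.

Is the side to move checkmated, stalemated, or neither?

checkmate

White to move; white king on e1.
In check: yes, from the black rook on f1.
King squares — d1: attacked by Rf1; f1: attacked by Rf2; d2: attacked by Rf2; e2: attacked by Rf2; f2: attacked by Rf1.
Legal moves for White: none.
In check with no legal moves → checkmate.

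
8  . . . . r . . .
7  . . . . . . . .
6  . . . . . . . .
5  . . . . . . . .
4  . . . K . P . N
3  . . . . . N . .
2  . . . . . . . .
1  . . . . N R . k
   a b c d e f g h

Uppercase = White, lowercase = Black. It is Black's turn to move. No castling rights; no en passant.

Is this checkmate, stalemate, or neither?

checkmate

Black to move; black king on h1.
In check: yes, from the white rook on f1.
King squares — g1: attacked by Rf1; g2: attacked by Ne1; h2: attacked by Nf3.
Legal moves for Black: none.
In check with no legal moves → checkmate.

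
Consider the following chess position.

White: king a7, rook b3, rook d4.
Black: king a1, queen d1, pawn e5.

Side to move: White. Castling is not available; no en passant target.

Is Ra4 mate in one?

After Ra4: black king on a1; in check: yes, from the white rook on a4.
King squares — b1: attacked by Rb3; a2: attacked by Ra4; b2: attacked by Rb3.
Black has no legal moves → checkmate.

yes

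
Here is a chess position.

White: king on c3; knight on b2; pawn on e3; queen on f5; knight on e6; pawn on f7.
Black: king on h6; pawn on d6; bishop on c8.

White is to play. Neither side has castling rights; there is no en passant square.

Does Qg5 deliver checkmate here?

After Qg5: black king on h6; in check: yes, from the white queen on g5.
Black has 1 legal reply: Kh7.
In check but a legal move exists → not checkmate.

no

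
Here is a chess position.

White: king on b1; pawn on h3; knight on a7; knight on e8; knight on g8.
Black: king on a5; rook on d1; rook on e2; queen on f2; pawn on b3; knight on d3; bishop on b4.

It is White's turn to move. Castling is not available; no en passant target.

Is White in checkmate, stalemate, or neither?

checkmate

White to move; white king on b1.
In check: yes, from the black rook on d1.
King squares — a1: attacked by Rd1; c1: attacked by Rd1; a2: attacked by Re2; b2: attacked by Re2; c2: attacked by Re2.
Legal moves for White: none.
In check with no legal moves → checkmate.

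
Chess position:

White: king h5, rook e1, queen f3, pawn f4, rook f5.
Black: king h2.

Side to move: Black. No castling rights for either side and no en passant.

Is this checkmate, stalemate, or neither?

Black to move; black king on h2.
In check: no.
King squares — g1: attacked by Re1; h1: attacked by Re1; g2: attacked by Qf3; g3: attacked by Qf3; h3: attacked by Qf3.
Legal moves for Black: none.
Not in check and no legal moves → stalemate.

stalemate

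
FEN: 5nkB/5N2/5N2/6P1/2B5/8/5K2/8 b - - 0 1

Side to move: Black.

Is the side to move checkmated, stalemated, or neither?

checkmate

Black to move; black king on g8.
In check: yes, from the white knight on f6.
King squares — f7: attacked by Bc4; g7: attacked by Bh8; h7: attacked by Nf6; f8: own knight; h8: attacked by Nf7.
Legal moves for Black: none.
In check with no legal moves → checkmate.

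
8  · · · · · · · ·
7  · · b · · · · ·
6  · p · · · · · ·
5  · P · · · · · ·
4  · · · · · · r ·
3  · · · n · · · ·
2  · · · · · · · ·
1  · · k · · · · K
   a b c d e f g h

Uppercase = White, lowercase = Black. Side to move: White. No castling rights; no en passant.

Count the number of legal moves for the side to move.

0

White to move; king on h1.
In check: no.
Legal moves: none.
Count: 0.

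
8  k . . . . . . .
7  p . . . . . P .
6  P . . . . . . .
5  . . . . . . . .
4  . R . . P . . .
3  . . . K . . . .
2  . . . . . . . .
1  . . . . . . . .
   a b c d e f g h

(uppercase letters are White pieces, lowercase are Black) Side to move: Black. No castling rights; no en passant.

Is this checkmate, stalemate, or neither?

Black to move; black king on a8.
In check: no.
King squares — a7: own pawn; b7: attacked by Rb4; b8: attacked by Rb4.
Legal moves for Black: none.
Not in check and no legal moves → stalemate.

stalemate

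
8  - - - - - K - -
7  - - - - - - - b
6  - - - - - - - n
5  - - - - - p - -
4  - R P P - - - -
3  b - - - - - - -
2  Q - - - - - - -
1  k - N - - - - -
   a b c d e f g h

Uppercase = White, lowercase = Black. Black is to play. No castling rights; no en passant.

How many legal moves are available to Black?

Black to move; king on a1.
In check: yes, from the white queen on a2.
Legal moves: none.
Count: 0.

0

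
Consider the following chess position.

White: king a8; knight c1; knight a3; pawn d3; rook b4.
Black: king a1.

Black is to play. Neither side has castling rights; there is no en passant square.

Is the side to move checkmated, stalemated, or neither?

Black to move; black king on a1.
In check: no.
King squares — b1: attacked by Na3; a2: attacked by Nc1; b2: attacked by Rb4.
Legal moves for Black: none.
Not in check and no legal moves → stalemate.

stalemate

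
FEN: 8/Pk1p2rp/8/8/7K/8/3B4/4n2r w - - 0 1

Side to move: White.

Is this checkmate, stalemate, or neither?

White to move; white king on h4.
In check: yes, from the black rook on h1.
King squares — g3: attacked by Rg7; h3: attacked by Rh1; g4: attacked by Rg7; g5: attacked by Rg7; h5: attacked by Rh1.
Legal moves for White: none.
In check with no legal moves → checkmate.

checkmate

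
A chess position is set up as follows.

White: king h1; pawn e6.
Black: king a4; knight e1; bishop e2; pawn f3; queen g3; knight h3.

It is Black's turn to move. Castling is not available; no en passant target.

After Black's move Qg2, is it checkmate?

After Qg2: white king on h1; in check: yes, from the black queen on g2.
King squares — g1: attacked by Qg2; g2: attacked by Ne1; h2: attacked by Qg2.
White has no legal moves → checkmate.

yes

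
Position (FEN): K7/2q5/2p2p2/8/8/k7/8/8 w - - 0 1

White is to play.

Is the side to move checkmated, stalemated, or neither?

White to move; white king on a8.
In check: no.
King squares — a7: attacked by Qc7; b7: attacked by Qc7; b8: attacked by Qc7.
Legal moves for White: none.
Not in check and no legal moves → stalemate.

stalemate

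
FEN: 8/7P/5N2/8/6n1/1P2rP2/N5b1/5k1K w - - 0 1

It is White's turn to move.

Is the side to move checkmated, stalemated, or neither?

checkmate

White to move; white king on h1.
In check: yes, from the black bishop on g2.
King squares — g1: attacked by Kf1; g2: attacked by Kf1; h2: attacked by Ng4.
Legal moves for White: none.
In check with no legal moves → checkmate.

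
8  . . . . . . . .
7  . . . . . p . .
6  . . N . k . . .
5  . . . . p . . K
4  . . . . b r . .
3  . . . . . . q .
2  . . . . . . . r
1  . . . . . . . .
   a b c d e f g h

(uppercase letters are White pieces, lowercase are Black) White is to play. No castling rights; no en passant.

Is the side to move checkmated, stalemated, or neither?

White to move; white king on h5.
In check: yes, from the black rook on h2.
King squares — g4: attacked by Qg3; h4: attacked by Rh2; g5: attacked by Qg3; g6: attacked by Qg3; h6: attacked by Rh2.
Legal moves for White: none.
In check with no legal moves → checkmate.

checkmate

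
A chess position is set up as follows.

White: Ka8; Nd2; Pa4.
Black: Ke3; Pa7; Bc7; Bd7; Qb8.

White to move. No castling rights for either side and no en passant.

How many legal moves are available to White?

0

White to move; king on a8.
In check: yes, from the black queen on b8.
Legal moves: none.
Count: 0.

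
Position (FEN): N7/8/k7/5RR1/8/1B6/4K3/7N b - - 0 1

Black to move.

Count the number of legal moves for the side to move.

2

Black to move; king on a6.
In check: no.
Legal moves: Kb7, Ka7.
Count: 2.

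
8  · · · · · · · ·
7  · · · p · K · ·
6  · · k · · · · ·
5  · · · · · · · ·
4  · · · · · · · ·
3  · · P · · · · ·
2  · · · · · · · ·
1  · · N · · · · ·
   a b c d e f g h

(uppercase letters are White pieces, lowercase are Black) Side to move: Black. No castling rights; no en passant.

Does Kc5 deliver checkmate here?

After Kc5: white king on f7; in check: no.
White is not in check, so this cannot be checkmate.

no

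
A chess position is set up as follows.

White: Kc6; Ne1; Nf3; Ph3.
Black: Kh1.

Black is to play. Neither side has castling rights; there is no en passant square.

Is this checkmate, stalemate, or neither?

stalemate

Black to move; black king on h1.
In check: no.
King squares — g1: attacked by Nf3; g2: attacked by Ne1; h2: attacked by Nf3.
Legal moves for Black: none.
Not in check and no legal moves → stalemate.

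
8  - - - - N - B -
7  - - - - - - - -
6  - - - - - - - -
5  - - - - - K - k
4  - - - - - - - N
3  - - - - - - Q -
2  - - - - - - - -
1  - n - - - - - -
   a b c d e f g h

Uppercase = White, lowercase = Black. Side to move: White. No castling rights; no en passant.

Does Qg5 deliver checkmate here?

yes

After Qg5: black king on h5; in check: yes, from the white queen on g5.
King squares — g4: attacked by Kf5; h4: attacked by Qg5; g5: attacked by Kf5; g6: attacked by Nh4; h6: attacked by Qg5.
Black has no legal moves → checkmate.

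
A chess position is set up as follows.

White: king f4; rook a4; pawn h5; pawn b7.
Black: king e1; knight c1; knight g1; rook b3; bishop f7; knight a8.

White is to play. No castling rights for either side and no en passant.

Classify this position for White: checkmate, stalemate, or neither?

neither

White to move; white king on f4.
In check: no.
Legal moves for White include: Kg5, Kf5, Ke5, Kg4, Ke4, Rxa8, Ra7, Ra6, Ra5, Re4+, Rd4, Rc4, Rb4, Ra3, Ra2, Ra1, bxa8=Q, bxa8=R, ... (list truncated; more exist).
White has legal moves and is not in check → neither.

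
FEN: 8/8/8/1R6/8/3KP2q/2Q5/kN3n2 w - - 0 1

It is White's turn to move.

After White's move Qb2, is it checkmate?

After Qb2: black king on a1; in check: yes, from the white queen on b2.
King squares — b1: attacked by Qb2; a2: attacked by Qb2; b2: attacked by Rb5.
Black has no legal moves → checkmate.

yes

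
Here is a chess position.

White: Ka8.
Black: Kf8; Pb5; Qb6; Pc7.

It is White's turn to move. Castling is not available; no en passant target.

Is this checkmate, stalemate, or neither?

White to move; white king on a8.
In check: no.
King squares — a7: attacked by Qb6; b7: attacked by Qb6; b8: attacked by Qb6.
Legal moves for White: none.
Not in check and no legal moves → stalemate.

stalemate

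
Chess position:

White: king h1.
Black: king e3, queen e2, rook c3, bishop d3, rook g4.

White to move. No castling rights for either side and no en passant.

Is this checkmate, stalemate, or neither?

White to move; white king on h1.
In check: no.
King squares — g1: attacked by Rg4; g2: attacked by Qe2; h2: attacked by Qe2.
Legal moves for White: none.
Not in check and no legal moves → stalemate.

stalemate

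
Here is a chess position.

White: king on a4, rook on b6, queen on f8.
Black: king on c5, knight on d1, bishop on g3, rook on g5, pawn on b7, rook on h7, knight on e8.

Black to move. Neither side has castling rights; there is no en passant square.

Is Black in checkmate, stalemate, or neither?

Black to move; black king on c5.
In check: yes, from the white queen on f8.
Legal moves for Black: Kxb6, Kd5, Kd4, Kc4, Nd6, Re7, Bd6.
Black is in check but has 7 legal moves → neither.

neither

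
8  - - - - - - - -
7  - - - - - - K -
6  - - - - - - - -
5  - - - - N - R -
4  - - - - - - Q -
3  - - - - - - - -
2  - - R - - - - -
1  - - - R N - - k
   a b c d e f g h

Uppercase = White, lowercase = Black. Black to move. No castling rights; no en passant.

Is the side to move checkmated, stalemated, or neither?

Black to move; black king on h1.
In check: no.
King squares — g1: attacked by Qg4; g2: attacked by Ne1; h2: attacked by Rc2.
Legal moves for Black: none.
Not in check and no legal moves → stalemate.

stalemate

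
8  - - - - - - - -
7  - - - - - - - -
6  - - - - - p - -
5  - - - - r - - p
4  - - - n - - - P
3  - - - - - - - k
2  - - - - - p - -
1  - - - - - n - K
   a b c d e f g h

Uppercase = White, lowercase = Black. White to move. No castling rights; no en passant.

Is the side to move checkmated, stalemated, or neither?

stalemate

White to move; white king on h1.
In check: no.
King squares — g1: attacked by Pf2; g2: attacked by Kh3; h2: attacked by Nf1.
Legal moves for White: none.
Not in check and no legal moves → stalemate.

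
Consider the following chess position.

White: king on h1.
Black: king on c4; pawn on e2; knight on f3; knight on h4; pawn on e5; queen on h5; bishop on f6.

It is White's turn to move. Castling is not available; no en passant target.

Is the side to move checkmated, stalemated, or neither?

stalemate

White to move; white king on h1.
In check: no.
King squares — g1: attacked by Nf3; g2: attacked by Nh4; h2: attacked by Nf3.
Legal moves for White: none.
Not in check and no legal moves → stalemate.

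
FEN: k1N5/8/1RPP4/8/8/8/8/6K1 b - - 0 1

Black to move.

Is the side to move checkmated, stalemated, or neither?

Black to move; black king on a8.
In check: no.
King squares — a7: attacked by Nc8; b7: attacked by Rb6; b8: attacked by Rb6.
Legal moves for Black: none.
Not in check and no legal moves → stalemate.

stalemate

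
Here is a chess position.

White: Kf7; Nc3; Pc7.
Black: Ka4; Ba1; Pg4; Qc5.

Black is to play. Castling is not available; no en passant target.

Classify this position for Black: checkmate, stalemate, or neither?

neither

Black to move; black king on a4.
In check: yes, from the white knight on c3.
Legal moves for Black: Ka5, Kb4, Kb3, Ka3, Qxc3, Bxc3.
Black is in check but has 6 legal moves → neither.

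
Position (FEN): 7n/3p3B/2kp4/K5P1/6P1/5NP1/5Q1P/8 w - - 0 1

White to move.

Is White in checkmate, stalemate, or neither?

White to move; white king on a5.
In check: no.
Legal moves for White include: Bg8, Bg6, Bf5, Be4+, Bd3, Bc2, Bb1, Ka6, Kb4, Ka4, Ne5+, Nh4, Nd4+, Nd2, Ng1, Ne1, Qa7, Qb6+, ... (list truncated; more exist).
White has legal moves and is not in check → neither.

neither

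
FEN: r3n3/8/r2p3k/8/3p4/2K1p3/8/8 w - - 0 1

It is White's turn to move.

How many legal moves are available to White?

7

White to move; king on c3.
In check: yes, from the black pawn on d4.
Legal moves: Kxd4, Kc4, Kb4, Kd3, Kb3, Kc2, Kb2.
Count: 7.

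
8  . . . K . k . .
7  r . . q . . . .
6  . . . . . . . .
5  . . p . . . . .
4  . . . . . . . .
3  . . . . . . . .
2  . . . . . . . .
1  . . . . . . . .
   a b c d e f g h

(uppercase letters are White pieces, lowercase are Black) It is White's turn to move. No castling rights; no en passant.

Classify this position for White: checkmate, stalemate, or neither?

White to move; white king on d8.
In check: yes, from the black queen on d7.
King squares — c7: attacked by Ra7; d7: attacked by Ra7; e7: attacked by Qd7; c8: attacked by Qd7; e8: attacked by Qd7.
Legal moves for White: none.
In check with no legal moves → checkmate.

checkmate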